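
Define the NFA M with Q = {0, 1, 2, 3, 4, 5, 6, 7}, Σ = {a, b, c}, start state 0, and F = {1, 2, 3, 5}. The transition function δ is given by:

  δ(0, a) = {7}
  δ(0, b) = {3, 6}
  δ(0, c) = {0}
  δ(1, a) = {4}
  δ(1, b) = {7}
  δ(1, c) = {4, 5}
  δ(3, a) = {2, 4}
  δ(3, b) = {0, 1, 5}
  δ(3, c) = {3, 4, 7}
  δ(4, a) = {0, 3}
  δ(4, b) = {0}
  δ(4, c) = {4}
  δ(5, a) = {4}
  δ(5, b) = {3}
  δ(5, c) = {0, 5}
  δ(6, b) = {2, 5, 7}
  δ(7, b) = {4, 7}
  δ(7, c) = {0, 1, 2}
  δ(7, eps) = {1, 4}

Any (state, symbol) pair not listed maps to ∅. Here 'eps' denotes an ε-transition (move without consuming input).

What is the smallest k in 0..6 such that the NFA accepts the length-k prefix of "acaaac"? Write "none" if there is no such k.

1

Start in {0}.
Read 'a': 0→{7}; union {7}; ε-closure = {1, 4, 7}.
None of the earlier sets intersect F, but {1, 4, 7} does.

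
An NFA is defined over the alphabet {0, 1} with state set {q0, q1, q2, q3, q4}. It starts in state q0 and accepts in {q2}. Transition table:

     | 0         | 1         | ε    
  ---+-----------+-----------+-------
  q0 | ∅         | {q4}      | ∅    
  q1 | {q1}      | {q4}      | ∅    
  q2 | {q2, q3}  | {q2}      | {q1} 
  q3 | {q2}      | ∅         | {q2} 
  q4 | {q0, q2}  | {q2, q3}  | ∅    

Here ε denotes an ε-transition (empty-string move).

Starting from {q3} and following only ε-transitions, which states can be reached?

{q1, q2, q3}

Begin with {q3}.
ε-move q3 → q2; add q2.
ε-move q2 → q1; add q1.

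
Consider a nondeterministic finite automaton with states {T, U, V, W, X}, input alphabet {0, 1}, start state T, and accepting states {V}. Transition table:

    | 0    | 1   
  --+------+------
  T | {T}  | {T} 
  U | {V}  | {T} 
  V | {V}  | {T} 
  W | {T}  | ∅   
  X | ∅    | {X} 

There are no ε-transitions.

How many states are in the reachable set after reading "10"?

Start in {T}.
Read '1': T→{T}; now {T}.
Read '0': T→{T}; now {T}.
That set has 1 state.

1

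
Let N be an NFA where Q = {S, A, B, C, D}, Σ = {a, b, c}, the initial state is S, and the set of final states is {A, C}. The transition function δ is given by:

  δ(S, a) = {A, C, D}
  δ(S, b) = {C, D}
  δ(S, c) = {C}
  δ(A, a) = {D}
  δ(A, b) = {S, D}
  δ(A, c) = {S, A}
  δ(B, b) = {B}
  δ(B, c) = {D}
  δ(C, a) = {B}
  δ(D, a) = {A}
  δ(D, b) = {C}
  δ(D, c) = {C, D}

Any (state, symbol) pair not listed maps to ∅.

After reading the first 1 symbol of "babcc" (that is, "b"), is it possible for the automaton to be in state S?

No

Start in {S}.
Read 'b': S→{C, D}; now {C, D}.
State S is not in {C, D}.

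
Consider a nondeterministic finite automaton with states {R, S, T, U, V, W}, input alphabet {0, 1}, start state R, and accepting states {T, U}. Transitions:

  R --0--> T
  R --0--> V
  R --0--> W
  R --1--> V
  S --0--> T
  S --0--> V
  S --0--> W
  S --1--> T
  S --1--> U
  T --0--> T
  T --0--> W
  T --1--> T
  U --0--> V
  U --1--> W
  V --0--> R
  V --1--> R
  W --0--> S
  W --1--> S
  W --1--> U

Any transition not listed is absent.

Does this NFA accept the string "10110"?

Start in {R}.
Read '1': R→{V}; now {V}.
Read '0': V→{R}; now {R}.
Read '1': R→{V}; now {V}.
Read '1': V→{R}; now {R}.
Read '0': R→{T, V, W}; now {T, V, W}.
The final set {T, V, W} contains the accepting state T.

Yes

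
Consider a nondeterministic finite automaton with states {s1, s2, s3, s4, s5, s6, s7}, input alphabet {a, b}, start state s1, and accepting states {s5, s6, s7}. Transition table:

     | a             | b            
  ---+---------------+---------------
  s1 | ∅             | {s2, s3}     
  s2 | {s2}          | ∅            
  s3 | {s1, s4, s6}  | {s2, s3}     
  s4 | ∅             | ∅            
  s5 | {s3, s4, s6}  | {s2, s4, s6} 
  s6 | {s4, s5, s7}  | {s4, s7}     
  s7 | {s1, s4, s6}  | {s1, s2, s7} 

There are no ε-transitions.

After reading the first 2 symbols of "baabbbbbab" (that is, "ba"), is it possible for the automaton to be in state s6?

Start in {s1}.
Read 'b': s1→{s2, s3}; now {s2, s3}.
Read 'a': s2→{s2}, s3→{s1, s4, s6}; now {s1, s2, s4, s6}.
State s6 is in {s1, s2, s4, s6}.

Yes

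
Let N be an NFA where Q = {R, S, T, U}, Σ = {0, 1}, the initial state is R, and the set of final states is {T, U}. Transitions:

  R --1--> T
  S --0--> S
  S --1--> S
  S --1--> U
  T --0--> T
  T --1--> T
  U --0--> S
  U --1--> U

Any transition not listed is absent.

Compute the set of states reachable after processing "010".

Start in {R}.
Read '0': {R} → ∅.
The set is empty and remains empty for the remaining 2 symbols.

∅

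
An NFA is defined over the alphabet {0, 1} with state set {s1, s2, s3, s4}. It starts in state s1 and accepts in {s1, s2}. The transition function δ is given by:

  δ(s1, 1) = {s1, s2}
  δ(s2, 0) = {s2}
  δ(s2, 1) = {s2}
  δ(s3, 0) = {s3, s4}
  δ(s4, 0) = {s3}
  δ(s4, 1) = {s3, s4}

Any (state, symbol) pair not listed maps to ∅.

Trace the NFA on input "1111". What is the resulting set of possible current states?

Start in {s1}.
Read '1': s1→{s1, s2}; now {s1, s2}.
Read '1': s1→{s1, s2}, s2→{s2}; now {s1, s2}.
Read '1': s1→{s1, s2}, s2→{s2}; now {s1, s2}.
Read '1': s1→{s1, s2}, s2→{s2}; now {s1, s2}.

{s1, s2}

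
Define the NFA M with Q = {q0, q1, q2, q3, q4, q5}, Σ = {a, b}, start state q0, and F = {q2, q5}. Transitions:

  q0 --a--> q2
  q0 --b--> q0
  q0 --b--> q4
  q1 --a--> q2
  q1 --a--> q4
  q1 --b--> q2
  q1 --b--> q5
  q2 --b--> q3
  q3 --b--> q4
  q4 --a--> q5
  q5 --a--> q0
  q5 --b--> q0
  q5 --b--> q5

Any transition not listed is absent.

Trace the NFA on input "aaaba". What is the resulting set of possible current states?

∅

Start in {q0}.
Read 'a': q0→{q2}; now {q2}.
Read 'a': q2→∅; now ∅.
The set is empty and remains empty for the remaining 3 symbols.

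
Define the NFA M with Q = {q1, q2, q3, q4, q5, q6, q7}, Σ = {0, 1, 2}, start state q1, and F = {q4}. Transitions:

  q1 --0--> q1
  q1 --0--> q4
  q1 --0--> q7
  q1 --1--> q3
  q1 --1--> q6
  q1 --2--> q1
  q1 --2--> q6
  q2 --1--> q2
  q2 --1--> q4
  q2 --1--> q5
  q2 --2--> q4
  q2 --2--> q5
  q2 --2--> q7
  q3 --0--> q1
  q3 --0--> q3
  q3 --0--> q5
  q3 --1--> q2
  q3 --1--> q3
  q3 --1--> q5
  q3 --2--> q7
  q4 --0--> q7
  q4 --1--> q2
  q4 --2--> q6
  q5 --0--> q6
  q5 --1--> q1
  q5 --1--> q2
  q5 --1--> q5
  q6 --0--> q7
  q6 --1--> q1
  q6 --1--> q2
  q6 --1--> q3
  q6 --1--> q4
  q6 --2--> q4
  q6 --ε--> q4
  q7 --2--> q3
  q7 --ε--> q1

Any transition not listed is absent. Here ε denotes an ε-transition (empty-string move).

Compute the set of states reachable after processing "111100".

Start in {q1}.
Read '1': {q1} → {q3, q4, q6}.
Read '1': {q3, q4, q6} → {q1, q2, q3, q4, q5}.
Read '1': {q1, q2, q3, q4, q5} → {q1, q2, q3, q4, q5, q6}.
Read '1': {q1, q2, q3, q4, q5, q6} → {q1, q2, q3, q4, q5, q6}.
Read '0': {q1, q2, q3, q4, q5, q6} → {q1, q3, q4, q5, q6, q7}.
Read '0': {q1, q3, q4, q5, q6, q7} → {q1, q3, q4, q5, q6, q7}.

{q1, q3, q4, q5, q6, q7}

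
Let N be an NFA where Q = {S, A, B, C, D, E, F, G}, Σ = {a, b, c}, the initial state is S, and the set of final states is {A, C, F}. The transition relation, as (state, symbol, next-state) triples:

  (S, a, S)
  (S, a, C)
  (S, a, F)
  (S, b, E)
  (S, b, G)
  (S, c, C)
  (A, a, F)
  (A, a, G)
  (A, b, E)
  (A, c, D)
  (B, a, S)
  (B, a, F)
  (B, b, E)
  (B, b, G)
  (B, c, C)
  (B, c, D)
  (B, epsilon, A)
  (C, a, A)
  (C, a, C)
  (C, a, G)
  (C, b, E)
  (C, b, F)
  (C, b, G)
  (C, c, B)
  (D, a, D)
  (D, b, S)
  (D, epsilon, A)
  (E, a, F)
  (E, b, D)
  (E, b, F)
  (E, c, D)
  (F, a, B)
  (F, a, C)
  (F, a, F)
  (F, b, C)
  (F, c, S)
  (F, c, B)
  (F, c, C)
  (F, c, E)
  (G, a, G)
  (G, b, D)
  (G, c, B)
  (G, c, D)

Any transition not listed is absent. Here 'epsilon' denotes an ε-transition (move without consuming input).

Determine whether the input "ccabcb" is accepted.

No

Start in {S}.
Read 'c': S→{C}; now {C}.
Read 'c': C→{B}; union {B}; ε-closure = {A, B}.
Read 'a': A→{F, G}, B→{S, F}; now {S, F, G}.
Read 'b': S→{E, G}, F→{C}, G→{D}; union {C, D, E, G}; ε-closure = {A, C, D, E, G}.
Read 'c': A→{D}, C→{B}, D→∅, E→{D}, G→{B, D}; union {B, D}; ε-closure = {A, B, D}.
Read 'b': A→{E}, B→{E, G}, D→{S}; now {S, E, G}.
The final set {S, E, G} contains no accepting state.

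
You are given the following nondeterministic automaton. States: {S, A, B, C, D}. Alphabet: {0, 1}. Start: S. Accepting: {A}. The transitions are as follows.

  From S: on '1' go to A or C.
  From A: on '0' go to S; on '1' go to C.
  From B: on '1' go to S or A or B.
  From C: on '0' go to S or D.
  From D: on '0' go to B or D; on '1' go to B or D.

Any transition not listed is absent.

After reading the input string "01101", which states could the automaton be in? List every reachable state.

∅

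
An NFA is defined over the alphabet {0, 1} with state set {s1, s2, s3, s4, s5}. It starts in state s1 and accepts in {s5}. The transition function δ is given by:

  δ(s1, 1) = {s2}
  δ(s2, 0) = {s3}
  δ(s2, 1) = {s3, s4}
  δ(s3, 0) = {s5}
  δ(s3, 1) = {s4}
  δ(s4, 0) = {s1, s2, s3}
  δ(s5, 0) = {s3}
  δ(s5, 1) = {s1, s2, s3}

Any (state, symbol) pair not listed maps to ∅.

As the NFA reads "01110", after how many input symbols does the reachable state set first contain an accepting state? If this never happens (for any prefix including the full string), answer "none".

Start in {s1}.
Read '0': {s1} → ∅.
The set is empty and remains empty for the remaining 4 symbols.
No reachable set along the way intersects F.

none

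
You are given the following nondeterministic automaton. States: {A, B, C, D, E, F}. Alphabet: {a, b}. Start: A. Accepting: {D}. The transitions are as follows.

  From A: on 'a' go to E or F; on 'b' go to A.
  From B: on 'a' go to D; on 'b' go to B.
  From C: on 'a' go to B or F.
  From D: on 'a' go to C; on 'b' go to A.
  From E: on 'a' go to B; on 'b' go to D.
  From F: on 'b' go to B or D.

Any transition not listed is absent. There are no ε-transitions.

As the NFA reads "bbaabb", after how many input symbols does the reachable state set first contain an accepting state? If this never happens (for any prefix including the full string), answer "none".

none

Start in {A}.
Read 'b': A→{A}; now {A}.
Read 'b': A→{A}; now {A}.
Read 'a': A→{E, F}; now {E, F}.
Read 'a': E→{B}, F→∅; now {B}.
Read 'b': B→{B}; now {B}.
Read 'b': B→{B}; now {B}.
No reachable set along the way intersects F.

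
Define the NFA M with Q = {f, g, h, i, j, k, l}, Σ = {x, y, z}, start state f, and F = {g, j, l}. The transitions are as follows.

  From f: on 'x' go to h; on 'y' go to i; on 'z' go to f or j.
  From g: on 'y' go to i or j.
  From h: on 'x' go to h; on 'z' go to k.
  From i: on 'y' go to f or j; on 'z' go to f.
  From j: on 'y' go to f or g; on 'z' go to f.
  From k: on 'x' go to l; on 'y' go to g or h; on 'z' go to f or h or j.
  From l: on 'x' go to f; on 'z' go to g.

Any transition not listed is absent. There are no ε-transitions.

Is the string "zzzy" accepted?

Start in {f}.
Read 'z': {f} → {f, j}.
Read 'z': {f, j} → {f, j}.
Read 'z': {f, j} → {f, j}.
Read 'y': {f, j} → {f, g, i}.
The final set {f, g, i} contains the accepting state g.

Yes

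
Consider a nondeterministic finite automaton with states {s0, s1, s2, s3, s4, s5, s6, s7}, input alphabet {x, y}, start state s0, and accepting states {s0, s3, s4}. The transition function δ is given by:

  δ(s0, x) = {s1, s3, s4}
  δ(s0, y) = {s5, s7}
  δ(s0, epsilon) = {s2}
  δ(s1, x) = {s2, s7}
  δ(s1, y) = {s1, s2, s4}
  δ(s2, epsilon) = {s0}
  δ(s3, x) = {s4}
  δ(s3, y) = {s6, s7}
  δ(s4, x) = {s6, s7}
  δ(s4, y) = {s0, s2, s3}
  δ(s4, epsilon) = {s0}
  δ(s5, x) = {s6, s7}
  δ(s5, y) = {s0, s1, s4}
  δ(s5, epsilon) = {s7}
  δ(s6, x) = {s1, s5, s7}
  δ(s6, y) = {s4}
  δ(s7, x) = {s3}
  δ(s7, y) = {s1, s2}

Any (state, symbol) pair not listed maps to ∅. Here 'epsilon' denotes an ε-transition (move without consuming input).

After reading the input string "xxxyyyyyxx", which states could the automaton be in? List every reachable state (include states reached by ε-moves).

{s0, s1, s2, s3, s4, s5, s6, s7}

Start: ε-closure({s0}) = {s0, s2}.
Read 'x': {s0, s2} → {s0, s1, s2, s3, s4}.
Read 'x': {s0, s1, s2, s3, s4} → {s0, s1, s2, s3, s4, s6, s7}.
Read 'x': {s0, s1, s2, s3, s4, s6, s7} → {s0, s1, s2, s3, s4, s5, s6, s7}.
Read 'y': {s0, s1, s2, s3, s4, s5, s6, s7} → {s0, s1, s2, s3, s4, s5, s6, s7}.
Read 'y': {s0, s1, s2, s3, s4, s5, s6, s7} → {s0, s1, s2, s3, s4, s5, s6, s7}.
Read 'y': {s0, s1, s2, s3, s4, s5, s6, s7} → {s0, s1, s2, s3, s4, s5, s6, s7}.
Read 'y': {s0, s1, s2, s3, s4, s5, s6, s7} → {s0, s1, s2, s3, s4, s5, s6, s7}.
Read 'y': {s0, s1, s2, s3, s4, s5, s6, s7} → {s0, s1, s2, s3, s4, s5, s6, s7}.
Read 'x': {s0, s1, s2, s3, s4, s5, s6, s7} → {s0, s1, s2, s3, s4, s5, s6, s7}.
Read 'x': {s0, s1, s2, s3, s4, s5, s6, s7} → {s0, s1, s2, s3, s4, s5, s6, s7}.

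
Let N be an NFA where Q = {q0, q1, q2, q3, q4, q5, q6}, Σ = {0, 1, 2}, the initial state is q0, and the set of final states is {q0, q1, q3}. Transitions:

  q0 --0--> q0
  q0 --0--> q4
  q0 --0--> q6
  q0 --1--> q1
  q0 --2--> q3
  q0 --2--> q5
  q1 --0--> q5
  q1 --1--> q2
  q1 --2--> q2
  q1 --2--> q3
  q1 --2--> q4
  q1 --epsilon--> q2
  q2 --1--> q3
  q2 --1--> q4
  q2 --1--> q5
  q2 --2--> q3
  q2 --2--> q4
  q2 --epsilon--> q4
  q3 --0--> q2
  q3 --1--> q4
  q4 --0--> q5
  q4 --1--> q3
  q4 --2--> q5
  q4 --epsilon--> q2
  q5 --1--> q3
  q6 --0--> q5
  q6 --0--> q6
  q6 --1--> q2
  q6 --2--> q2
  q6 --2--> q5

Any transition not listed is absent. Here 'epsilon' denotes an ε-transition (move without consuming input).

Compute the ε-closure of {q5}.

{q5}

Begin with {q5}.
No ε-moves leave this set, so the closure equals the set itself.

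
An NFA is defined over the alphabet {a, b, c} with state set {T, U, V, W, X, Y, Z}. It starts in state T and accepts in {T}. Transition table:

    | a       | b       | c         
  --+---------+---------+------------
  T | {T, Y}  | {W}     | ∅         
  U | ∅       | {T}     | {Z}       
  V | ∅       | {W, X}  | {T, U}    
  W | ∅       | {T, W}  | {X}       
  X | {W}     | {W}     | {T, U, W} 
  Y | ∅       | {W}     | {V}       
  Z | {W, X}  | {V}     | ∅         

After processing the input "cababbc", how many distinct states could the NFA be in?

0

Start in {T}.
Read 'c': T→∅; now ∅.
The set is empty and remains empty for the remaining 6 symbols.
That set has 0 states.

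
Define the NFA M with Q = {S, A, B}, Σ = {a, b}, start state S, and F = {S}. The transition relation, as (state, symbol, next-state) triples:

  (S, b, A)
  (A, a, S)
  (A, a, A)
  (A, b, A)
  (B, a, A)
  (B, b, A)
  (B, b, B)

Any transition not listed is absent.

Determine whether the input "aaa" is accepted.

Start in {S}.
Read 'a': {S} → ∅.
The set is empty and remains empty for the remaining 2 symbols.
The final set ∅ contains no accepting state.

No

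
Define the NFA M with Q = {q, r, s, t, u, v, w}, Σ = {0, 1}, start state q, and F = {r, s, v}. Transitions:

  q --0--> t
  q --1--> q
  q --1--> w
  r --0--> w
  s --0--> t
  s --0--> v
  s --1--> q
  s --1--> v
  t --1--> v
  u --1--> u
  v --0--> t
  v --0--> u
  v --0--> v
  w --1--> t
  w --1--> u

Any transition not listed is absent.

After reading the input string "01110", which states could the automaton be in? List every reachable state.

∅

Start in {q}.
Read '0': q→{t}; now {t}.
Read '1': t→{v}; now {v}.
Read '1': v→∅; now ∅.
The set is empty and remains empty for the remaining 2 symbols.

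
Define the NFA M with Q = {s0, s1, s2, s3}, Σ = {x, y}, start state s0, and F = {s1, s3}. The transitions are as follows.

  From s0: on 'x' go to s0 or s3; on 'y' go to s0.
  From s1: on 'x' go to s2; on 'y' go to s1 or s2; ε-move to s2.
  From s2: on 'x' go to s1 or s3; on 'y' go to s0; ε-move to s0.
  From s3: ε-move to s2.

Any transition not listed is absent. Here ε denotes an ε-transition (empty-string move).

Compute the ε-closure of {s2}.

Begin with {s2}.
ε-move s2 → s0; add s0.

{s0, s2}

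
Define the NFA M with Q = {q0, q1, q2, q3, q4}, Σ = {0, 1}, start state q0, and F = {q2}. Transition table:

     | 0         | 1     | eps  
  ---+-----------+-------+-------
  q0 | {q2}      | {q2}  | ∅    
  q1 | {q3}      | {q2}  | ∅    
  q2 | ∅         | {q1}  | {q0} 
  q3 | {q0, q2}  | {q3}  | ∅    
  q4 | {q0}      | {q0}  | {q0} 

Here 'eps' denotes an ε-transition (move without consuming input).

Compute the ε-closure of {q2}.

{q0, q2}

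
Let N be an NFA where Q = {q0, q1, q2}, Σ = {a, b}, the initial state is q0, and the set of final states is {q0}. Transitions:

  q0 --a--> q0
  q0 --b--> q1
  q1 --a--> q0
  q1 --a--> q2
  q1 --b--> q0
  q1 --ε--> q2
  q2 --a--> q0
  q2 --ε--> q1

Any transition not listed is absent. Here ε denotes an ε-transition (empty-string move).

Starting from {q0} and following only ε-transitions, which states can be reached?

{q0}

Begin with {q0}.
No ε-moves leave this set, so the closure equals the set itself.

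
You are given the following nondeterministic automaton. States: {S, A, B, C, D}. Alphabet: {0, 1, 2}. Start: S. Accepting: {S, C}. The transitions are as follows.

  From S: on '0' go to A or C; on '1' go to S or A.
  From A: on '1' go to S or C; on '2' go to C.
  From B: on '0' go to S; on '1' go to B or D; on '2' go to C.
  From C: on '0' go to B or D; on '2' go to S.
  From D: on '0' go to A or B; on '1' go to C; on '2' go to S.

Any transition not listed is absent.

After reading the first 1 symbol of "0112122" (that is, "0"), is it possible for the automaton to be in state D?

Start in {S}.
Read '0': S→{A, C}; now {A, C}.
State D is not in {A, C}.

No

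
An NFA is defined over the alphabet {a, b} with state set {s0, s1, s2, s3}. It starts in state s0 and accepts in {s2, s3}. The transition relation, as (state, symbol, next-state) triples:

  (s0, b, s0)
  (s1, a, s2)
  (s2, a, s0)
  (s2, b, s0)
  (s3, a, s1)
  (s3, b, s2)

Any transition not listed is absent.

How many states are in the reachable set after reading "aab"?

0

Start in {s0}.
Read 'a': {s0} → ∅.
The set is empty and remains empty for the remaining 2 symbols.
That set has 0 states.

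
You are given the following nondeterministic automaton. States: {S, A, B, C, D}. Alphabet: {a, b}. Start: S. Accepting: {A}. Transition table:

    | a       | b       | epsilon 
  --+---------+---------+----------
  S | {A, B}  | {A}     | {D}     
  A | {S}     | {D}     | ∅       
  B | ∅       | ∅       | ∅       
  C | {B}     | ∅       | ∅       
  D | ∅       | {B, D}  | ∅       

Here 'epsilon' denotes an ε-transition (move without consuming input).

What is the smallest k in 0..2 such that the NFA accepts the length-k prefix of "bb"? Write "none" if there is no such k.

Start: ε-closure({S}) = {S, D}.
Read 'b': S→{A}, D→{B, D}; now {A, B, D}.
None of the earlier sets intersect F, but {A, B, D} does.

1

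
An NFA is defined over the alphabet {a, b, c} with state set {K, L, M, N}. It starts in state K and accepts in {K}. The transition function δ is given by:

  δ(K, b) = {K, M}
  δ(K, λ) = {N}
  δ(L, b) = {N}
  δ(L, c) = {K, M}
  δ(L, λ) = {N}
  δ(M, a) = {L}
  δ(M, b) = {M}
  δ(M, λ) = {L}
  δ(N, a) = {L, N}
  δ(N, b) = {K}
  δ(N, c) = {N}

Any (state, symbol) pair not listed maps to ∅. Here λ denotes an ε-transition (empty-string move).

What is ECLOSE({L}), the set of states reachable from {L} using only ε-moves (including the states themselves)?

{L, N}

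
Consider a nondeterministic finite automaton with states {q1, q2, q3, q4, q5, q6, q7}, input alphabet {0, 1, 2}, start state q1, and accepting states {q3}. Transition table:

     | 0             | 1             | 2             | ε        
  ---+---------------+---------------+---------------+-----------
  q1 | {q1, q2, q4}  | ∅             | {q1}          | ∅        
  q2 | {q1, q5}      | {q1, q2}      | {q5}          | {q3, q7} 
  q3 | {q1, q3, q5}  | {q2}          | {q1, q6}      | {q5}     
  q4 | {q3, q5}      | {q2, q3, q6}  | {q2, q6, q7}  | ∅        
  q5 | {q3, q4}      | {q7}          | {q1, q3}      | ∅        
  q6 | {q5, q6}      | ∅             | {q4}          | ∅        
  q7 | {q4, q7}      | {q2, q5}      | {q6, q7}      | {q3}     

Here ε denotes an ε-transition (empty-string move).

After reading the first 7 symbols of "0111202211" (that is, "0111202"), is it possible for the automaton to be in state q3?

Start in {q1}.
Read '0': q1→{q1, q2, q4}; union {q1, q2, q4}; ε-closure = {q1, q2, q3, q4, q5, q7}.
Read '1': q1→∅, q2→{q1, q2}, q3→{q2}, q4→{q2, q3, q6}, q5→{q7}, q7→{q2, q5}; now {q1, q2, q3, q5, q6, q7}.
Read '1': q1→∅, q2→{q1, q2}, q3→{q2}, q5→{q7}, q6→∅, q7→{q2, q5}; union {q1, q2, q5, q7}; ε-closure = {q1, q2, q3, q5, q7}.
Read '1': q1→∅, q2→{q1, q2}, q3→{q2}, q5→{q7}, q7→{q2, q5}; union {q1, q2, q5, q7}; ε-closure = {q1, q2, q3, q5, q7}.
Read '2': q1→{q1}, q2→{q5}, q3→{q1, q6}, q5→{q1, q3}, q7→{q6, q7}; now {q1, q3, q5, q6, q7}.
Read '0': q1→{q1, q2, q4}, q3→{q1, q3, q5}, q5→{q3, q4}, q6→{q5, q6}, q7→{q4, q7}; now {q1, q2, q3, q4, q5, q6, q7}.
Read '2': q1→{q1}, q2→{q5}, q3→{q1, q6}, q4→{q2, q6, q7}, q5→{q1, q3}, q6→{q4}, q7→{q6, q7}; now {q1, q2, q3, q4, q5, q6, q7}.
State q3 is in {q1, q2, q3, q4, q5, q6, q7}.

Yes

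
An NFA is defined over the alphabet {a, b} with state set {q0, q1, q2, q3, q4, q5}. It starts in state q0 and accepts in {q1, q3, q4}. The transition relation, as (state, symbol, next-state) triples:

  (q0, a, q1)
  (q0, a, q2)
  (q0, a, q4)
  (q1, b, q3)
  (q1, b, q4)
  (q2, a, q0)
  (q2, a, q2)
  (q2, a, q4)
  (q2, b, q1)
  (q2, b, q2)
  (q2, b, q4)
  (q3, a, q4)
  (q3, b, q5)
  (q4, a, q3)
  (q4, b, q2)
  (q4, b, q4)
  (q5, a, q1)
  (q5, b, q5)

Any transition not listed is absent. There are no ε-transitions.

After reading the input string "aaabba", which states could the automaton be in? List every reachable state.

{q0, q1, q2, q3, q4}

Start in {q0}.
Read 'a': {q0} → {q1, q2, q4}.
Read 'a': {q1, q2, q4} → {q0, q2, q3, q4}.
Read 'a': {q0, q2, q3, q4} → {q0, q1, q2, q3, q4}.
Read 'b': {q0, q1, q2, q3, q4} → {q1, q2, q3, q4, q5}.
Read 'b': {q1, q2, q3, q4, q5} → {q1, q2, q3, q4, q5}.
Read 'a': {q1, q2, q3, q4, q5} → {q0, q1, q2, q3, q4}.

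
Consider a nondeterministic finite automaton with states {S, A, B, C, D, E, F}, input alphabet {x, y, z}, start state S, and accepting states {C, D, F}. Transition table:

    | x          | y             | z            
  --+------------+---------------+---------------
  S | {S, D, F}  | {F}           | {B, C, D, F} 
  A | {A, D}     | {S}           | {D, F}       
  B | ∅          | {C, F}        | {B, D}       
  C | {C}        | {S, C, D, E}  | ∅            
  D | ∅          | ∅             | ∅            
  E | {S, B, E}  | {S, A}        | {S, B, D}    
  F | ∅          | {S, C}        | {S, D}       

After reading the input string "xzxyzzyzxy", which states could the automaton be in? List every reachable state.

Start in {S}.
Read 'x': {S} → {S, D, F}.
Read 'z': {S, D, F} → {S, B, C, D, F}.
Read 'x': {S, B, C, D, F} → {S, C, D, F}.
Read 'y': {S, C, D, F} → {S, C, D, E, F}.
Read 'z': {S, C, D, E, F} → {S, B, C, D, F}.
Read 'z': {S, B, C, D, F} → {S, B, C, D, F}.
Read 'y': {S, B, C, D, F} → {S, C, D, E, F}.
Read 'z': {S, C, D, E, F} → {S, B, C, D, F}.
Read 'x': {S, B, C, D, F} → {S, C, D, F}.
Read 'y': {S, C, D, F} → {S, C, D, E, F}.

{S, C, D, E, F}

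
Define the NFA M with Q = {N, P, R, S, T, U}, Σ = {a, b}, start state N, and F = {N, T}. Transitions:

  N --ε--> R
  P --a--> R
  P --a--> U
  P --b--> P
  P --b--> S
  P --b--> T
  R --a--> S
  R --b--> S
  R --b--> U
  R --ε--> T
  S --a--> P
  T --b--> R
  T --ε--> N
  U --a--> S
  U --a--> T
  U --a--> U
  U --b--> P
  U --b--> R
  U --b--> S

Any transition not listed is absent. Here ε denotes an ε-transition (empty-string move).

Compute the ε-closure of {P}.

Begin with {P}.
No ε-moves leave this set, so the closure equals the set itself.

{P}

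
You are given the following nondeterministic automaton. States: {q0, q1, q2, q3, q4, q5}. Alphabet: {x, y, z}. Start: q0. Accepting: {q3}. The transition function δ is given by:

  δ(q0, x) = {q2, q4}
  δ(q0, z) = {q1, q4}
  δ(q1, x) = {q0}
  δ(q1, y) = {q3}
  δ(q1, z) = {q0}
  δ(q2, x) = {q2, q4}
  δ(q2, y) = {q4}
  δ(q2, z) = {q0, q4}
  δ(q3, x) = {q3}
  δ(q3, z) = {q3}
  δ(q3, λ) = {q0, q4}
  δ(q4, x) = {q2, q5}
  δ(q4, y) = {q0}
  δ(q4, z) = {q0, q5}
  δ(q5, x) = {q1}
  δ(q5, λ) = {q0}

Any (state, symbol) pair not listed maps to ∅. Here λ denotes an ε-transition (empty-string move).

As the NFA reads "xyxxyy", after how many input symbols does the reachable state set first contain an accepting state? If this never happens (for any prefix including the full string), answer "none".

Start in {q0}.
Read 'x': {q0} → {q2, q4}.
Read 'y': {q2, q4} → {q0, q4}.
Read 'x': {q0, q4} → {q0, q2, q4, q5}.
Read 'x': {q0, q2, q4, q5} → {q0, q1, q2, q4, q5}.
Read 'y': {q0, q1, q2, q4, q5} → {q0, q3, q4}.
None of the earlier sets intersect F, but {q0, q3, q4} does.

5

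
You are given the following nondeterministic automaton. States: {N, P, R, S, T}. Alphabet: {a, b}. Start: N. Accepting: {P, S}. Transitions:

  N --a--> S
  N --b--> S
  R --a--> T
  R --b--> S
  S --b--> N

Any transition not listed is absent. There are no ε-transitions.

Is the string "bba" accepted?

Start in {N}.
Read 'b': N→{S}; now {S}.
Read 'b': S→{N}; now {N}.
Read 'a': N→{S}; now {S}.
The final set {S} contains the accepting state S.

Yes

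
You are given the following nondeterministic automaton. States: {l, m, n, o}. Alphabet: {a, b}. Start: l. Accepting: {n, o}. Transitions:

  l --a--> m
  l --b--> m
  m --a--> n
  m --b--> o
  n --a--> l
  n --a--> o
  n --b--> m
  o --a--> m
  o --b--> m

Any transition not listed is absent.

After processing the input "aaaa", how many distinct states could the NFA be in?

Start in {l}.
Read 'a': l→{m}; now {m}.
Read 'a': m→{n}; now {n}.
Read 'a': n→{l, o}; now {l, o}.
Read 'a': l→{m}, o→{m}; now {m}.
That set has 1 state.

1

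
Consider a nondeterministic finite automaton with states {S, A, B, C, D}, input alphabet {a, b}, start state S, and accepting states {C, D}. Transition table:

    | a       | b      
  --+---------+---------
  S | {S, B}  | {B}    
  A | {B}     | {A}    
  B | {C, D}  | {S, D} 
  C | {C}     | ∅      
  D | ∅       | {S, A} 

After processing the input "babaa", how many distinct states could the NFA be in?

4

Start in {S}.
Read 'b': {S} → {B}.
Read 'a': {B} → {C, D}.
Read 'b': {C, D} → {S, A}.
Read 'a': {S, A} → {S, B}.
Read 'a': {S, B} → {S, B, C, D}.
That set has 4 states.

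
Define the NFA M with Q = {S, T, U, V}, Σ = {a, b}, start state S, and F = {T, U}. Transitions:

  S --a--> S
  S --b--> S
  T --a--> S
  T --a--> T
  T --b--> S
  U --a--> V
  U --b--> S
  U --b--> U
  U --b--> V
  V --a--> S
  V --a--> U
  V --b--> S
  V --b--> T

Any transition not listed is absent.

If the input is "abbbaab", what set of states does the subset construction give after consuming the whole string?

{S}

Start in {S}.
Read 'a': S→{S}; now {S}.
Read 'b': S→{S}; now {S}.
Read 'b': S→{S}; now {S}.
Read 'b': S→{S}; now {S}.
Read 'a': S→{S}; now {S}.
Read 'a': S→{S}; now {S}.
Read 'b': S→{S}; now {S}.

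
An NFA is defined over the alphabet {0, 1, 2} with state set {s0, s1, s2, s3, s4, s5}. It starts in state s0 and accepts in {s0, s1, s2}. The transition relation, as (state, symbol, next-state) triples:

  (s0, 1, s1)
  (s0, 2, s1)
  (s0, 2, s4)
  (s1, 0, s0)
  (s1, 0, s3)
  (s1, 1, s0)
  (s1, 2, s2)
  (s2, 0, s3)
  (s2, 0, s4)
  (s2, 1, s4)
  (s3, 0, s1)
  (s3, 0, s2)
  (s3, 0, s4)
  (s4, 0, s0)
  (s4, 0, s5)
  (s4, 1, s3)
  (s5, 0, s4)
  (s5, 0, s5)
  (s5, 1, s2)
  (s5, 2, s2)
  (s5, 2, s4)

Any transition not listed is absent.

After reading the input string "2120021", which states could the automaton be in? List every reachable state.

Start in {s0}.
Read '2': s0→{s1, s4}; now {s1, s4}.
Read '1': s1→{s0}, s4→{s3}; now {s0, s3}.
Read '2': s0→{s1, s4}, s3→∅; now {s1, s4}.
Read '0': s1→{s0, s3}, s4→{s0, s5}; now {s0, s3, s5}.
Read '0': s0→∅, s3→{s1, s2, s4}, s5→{s4, s5}; now {s1, s2, s4, s5}.
Read '2': s1→{s2}, s2→∅, s4→∅, s5→{s2, s4}; now {s2, s4}.
Read '1': s2→{s4}, s4→{s3}; now {s3, s4}.

{s3, s4}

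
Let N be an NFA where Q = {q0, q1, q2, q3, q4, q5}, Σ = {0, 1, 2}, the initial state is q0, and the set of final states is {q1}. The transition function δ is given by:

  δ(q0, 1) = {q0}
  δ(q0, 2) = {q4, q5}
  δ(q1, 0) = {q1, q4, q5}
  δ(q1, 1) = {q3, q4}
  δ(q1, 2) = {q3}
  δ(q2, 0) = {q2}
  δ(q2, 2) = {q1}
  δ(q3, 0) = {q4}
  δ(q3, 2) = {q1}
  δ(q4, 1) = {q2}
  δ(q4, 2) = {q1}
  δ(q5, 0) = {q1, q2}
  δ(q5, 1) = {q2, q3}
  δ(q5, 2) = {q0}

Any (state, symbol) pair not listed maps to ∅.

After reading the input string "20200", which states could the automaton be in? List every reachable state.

Start in {q0}.
Read '2': {q0} → {q4, q5}.
Read '0': {q4, q5} → {q1, q2}.
Read '2': {q1, q2} → {q1, q3}.
Read '0': {q1, q3} → {q1, q4, q5}.
Read '0': {q1, q4, q5} → {q1, q2, q4, q5}.

{q1, q2, q4, q5}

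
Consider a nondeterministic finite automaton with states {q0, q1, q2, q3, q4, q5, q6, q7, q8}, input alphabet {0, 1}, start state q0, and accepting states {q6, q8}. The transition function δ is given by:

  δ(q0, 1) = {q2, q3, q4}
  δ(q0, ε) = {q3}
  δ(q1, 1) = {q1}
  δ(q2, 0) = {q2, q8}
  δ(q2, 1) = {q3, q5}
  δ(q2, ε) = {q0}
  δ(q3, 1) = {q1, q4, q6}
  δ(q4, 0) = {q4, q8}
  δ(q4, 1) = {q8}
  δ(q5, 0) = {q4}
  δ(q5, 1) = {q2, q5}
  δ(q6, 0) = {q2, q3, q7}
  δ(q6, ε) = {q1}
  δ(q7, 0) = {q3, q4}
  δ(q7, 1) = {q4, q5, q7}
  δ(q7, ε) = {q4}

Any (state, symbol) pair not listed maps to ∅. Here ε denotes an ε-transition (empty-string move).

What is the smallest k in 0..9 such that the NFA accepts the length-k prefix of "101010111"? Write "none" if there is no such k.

Start: ε-closure({q0}) = {q0, q3}.
Read '1': q0→{q2, q3, q4}, q3→{q1, q4, q6}; union {q1, q2, q3, q4, q6}; ε-closure = {q0, q1, q2, q3, q4, q6}.
None of the earlier sets intersect F, but {q0, q1, q2, q3, q4, q6} does.

1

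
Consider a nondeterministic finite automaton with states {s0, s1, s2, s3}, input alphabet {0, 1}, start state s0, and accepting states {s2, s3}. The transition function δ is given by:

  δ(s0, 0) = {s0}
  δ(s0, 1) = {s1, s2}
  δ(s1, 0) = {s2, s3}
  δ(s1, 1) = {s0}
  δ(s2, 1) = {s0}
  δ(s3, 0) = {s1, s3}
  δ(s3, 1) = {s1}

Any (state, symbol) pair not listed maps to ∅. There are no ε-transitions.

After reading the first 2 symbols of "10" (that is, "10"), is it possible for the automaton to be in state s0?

Start in {s0}.
Read '1': s0→{s1, s2}; now {s1, s2}.
Read '0': s1→{s2, s3}, s2→∅; now {s2, s3}.
State s0 is not in {s2, s3}.

No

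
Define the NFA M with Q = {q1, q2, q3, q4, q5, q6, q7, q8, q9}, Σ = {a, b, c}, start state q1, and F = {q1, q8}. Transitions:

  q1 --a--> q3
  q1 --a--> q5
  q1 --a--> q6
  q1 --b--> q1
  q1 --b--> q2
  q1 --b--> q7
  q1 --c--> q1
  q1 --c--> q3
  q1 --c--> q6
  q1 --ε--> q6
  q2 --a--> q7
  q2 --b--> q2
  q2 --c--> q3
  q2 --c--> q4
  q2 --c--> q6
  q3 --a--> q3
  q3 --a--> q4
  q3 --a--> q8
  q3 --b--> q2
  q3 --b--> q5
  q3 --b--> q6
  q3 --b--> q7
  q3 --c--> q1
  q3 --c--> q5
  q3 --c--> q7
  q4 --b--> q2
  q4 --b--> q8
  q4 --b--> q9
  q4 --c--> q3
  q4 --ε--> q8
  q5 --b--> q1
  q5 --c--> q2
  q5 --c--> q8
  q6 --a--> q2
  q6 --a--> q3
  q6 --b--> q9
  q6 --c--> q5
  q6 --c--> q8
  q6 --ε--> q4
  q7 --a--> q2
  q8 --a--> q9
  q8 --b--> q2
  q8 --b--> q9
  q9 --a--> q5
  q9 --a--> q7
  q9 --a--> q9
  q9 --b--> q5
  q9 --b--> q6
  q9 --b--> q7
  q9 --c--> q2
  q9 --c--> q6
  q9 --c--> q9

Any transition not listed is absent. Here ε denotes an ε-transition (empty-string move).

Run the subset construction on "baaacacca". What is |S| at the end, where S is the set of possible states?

Start: ε-closure({q1}) = {q1, q4, q6, q8}.
Read 'b': {q1, q4, q6, q8} → {q1, q2, q4, q6, q7, q8, q9}.
Read 'a': {q1, q2, q4, q6, q7, q8, q9} → {q2, q3, q4, q5, q6, q7, q8, q9}.
Read 'a': {q2, q3, q4, q5, q6, q7, q8, q9} → {q2, q3, q4, q5, q7, q8, q9}.
Read 'a': {q2, q3, q4, q5, q7, q8, q9} → {q2, q3, q4, q5, q7, q8, q9}.
Read 'c': {q2, q3, q4, q5, q7, q8, q9} → {q1, q2, q3, q4, q5, q6, q7, q8, q9}.
Read 'a': {q1, q2, q3, q4, q5, q6, q7, q8, q9} → {q2, q3, q4, q5, q6, q7, q8, q9}.
Read 'c': {q2, q3, q4, q5, q6, q7, q8, q9} → {q1, q2, q3, q4, q5, q6, q7, q8, q9}.
Read 'c': {q1, q2, q3, q4, q5, q6, q7, q8, q9} → {q1, q2, q3, q4, q5, q6, q7, q8, q9}.
Read 'a': {q1, q2, q3, q4, q5, q6, q7, q8, q9} → {q2, q3, q4, q5, q6, q7, q8, q9}.
That set has 8 states.

8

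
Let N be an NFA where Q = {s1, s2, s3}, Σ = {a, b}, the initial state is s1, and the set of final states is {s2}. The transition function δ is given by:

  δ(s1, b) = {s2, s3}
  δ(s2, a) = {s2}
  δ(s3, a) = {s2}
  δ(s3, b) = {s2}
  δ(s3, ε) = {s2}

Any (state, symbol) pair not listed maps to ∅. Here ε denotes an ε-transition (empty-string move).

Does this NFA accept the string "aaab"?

No

Start in {s1}.
Read 'a': s1→∅; now ∅.
The set is empty and remains empty for the remaining 3 symbols.
The final set ∅ contains no accepting state.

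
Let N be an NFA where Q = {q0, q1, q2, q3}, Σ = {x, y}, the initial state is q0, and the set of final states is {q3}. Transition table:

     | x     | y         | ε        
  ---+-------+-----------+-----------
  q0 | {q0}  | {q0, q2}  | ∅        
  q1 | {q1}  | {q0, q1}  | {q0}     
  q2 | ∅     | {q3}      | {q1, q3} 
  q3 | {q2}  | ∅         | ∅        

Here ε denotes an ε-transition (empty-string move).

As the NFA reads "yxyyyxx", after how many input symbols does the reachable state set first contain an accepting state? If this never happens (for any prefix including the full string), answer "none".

Start in {q0}.
Read 'y': {q0} → {q0, q1, q2, q3}.
None of the earlier sets intersect F, but {q0, q1, q2, q3} does.

1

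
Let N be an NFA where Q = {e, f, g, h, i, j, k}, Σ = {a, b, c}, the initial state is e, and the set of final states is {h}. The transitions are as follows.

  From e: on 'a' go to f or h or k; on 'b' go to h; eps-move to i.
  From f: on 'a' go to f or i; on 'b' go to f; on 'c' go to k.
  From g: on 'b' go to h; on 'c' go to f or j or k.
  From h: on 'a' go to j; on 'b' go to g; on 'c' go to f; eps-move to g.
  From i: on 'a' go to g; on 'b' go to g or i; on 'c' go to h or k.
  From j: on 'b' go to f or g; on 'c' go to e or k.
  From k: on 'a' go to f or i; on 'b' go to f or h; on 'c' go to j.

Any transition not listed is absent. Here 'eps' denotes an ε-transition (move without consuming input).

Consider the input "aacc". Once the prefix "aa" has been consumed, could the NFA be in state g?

Start: ε-closure({e}) = {e, i}.
Read 'a': {e, i} → {f, g, h, k}.
Read 'a': {f, g, h, k} → {f, i, j}.
State g is not in {f, i, j}.

No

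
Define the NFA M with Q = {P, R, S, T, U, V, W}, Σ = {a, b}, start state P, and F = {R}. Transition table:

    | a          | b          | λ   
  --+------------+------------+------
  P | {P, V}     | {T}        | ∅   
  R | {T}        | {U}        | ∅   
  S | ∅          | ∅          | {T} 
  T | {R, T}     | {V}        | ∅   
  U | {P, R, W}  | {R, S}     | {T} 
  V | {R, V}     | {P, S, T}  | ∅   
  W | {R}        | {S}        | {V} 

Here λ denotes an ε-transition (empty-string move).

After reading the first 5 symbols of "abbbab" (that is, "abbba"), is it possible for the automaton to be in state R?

Yes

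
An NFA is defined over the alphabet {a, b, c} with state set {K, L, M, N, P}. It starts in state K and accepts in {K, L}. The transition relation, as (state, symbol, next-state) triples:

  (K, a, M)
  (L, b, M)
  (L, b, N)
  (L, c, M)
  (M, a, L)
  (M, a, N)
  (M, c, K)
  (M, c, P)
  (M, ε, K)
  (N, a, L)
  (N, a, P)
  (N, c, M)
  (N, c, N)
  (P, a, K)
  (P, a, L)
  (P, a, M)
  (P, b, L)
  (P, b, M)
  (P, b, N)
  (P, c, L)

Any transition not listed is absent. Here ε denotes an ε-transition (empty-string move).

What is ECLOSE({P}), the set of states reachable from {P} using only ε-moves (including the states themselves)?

{P}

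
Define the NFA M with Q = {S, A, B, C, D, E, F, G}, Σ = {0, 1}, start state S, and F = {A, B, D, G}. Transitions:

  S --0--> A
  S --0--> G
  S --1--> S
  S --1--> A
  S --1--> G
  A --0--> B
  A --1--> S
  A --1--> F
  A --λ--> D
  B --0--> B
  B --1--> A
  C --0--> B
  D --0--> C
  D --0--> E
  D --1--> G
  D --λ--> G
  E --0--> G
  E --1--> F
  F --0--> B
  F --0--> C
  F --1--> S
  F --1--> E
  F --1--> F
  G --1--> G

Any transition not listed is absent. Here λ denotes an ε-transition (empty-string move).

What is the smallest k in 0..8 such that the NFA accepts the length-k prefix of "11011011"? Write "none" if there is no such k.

Start in {S}.
Read '1': S→{S, A, G}; union {S, A, G}; ε-closure = {S, A, D, G}.
None of the earlier sets intersect F, but {S, A, D, G} does.

1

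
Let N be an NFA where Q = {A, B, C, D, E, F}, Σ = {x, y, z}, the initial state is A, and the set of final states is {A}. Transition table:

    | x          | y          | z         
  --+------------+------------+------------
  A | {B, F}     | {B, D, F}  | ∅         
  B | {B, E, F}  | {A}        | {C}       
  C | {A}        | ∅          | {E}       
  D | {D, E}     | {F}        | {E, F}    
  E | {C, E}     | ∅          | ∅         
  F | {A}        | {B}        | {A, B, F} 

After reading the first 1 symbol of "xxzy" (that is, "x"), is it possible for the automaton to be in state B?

Yes

Start in {A}.
Read 'x': {A} → {B, F}.
State B is in {B, F}.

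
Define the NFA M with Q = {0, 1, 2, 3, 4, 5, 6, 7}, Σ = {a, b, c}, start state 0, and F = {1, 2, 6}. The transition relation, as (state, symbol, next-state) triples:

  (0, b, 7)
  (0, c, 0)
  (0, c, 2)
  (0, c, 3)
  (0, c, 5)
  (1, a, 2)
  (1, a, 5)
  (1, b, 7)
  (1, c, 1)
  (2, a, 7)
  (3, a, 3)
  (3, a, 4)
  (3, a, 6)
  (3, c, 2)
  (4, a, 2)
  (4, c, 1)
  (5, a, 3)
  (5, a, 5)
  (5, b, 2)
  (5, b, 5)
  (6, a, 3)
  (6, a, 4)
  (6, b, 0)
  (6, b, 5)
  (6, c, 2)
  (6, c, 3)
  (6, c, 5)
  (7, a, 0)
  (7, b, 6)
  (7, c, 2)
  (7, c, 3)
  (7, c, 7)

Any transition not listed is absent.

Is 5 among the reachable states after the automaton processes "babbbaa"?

Yes

Start in {0}.
Read 'b': {0} → {7}.
Read 'a': {7} → {0}.
Read 'b': {0} → {7}.
Read 'b': {7} → {6}.
Read 'b': {6} → {0, 5}.
Read 'a': {0, 5} → {3, 5}.
Read 'a': {3, 5} → {3, 4, 5, 6}.
State 5 is in {3, 4, 5, 6}.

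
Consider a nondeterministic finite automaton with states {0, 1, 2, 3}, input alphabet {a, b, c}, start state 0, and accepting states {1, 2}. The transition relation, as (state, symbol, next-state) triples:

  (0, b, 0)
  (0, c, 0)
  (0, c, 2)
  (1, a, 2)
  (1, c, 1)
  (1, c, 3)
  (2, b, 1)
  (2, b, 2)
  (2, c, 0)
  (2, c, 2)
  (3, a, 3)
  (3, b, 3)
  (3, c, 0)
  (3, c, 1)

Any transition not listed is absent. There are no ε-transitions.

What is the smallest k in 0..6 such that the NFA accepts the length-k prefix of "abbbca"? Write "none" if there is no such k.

Start in {0}.
Read 'a': 0→∅; now ∅.
The set is empty and remains empty for the remaining 5 symbols.
No reachable set along the way intersects F.

none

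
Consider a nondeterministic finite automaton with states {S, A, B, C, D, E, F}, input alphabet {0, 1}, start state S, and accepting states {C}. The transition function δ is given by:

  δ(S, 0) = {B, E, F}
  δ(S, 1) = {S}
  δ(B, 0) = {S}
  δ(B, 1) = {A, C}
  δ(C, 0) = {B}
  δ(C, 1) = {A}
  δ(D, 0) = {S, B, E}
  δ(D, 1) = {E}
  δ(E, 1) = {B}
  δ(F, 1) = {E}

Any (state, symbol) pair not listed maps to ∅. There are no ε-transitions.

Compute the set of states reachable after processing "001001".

Start in {S}.
Read '0': S→{B, E, F}; now {B, E, F}.
Read '0': B→{S}, E→∅, F→∅; now {S}.
Read '1': S→{S}; now {S}.
Read '0': S→{B, E, F}; now {B, E, F}.
Read '0': B→{S}, E→∅, F→∅; now {S}.
Read '1': S→{S}; now {S}.

{S}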